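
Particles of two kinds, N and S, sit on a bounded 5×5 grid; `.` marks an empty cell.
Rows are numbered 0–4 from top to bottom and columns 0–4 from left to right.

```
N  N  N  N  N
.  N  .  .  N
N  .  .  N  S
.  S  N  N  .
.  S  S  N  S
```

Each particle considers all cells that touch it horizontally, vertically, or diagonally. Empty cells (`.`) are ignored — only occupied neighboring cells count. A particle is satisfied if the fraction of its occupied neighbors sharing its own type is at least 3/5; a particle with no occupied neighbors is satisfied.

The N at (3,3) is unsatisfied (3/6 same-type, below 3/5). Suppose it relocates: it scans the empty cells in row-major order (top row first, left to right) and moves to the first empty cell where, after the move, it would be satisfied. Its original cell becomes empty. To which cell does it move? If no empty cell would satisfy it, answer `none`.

Vacating (3,3). Empty cells in order:
  (1,0): 4/4 same-type → satisfied — stop here.

(1,0)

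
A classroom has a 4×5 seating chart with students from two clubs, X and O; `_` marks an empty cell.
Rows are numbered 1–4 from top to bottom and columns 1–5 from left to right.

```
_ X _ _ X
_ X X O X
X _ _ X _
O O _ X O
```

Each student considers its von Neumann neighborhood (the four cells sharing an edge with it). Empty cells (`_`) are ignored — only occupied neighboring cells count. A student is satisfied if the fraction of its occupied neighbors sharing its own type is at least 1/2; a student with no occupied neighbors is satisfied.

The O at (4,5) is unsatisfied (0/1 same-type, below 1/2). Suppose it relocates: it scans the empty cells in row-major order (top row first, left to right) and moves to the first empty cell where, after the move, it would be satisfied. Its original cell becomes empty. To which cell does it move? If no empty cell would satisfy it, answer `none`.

(1,4)

Vacating (4,5). Empty cells in order:
  (1,1): 0/1 same-type → still unsatisfied.
  (1,3): 0/2 same-type → still unsatisfied.
  (1,4): 1/2 same-type → satisfied — stop here.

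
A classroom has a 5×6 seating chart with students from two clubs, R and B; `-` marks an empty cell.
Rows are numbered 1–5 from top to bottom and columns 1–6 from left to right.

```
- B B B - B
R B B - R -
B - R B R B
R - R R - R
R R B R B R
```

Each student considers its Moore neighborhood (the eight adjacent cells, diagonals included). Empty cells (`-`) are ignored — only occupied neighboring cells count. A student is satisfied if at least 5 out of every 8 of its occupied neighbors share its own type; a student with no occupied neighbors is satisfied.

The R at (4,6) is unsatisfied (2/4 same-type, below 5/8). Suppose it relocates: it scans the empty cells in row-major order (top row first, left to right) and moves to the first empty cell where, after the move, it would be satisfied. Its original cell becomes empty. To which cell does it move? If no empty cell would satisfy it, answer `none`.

(4,2)

Vacating (4,6). Empty cells in order:
  (1,1): 1/3 same-type → still unsatisfied.
  (1,5): 1/3 same-type → still unsatisfied.
  (2,4): 3/7 same-type → still unsatisfied.
  (2,6): 2/4 same-type → still unsatisfied.
  (3,2): 4/7 same-type → still unsatisfied.
  (4,2): 5/7 same-type → satisfied — stop here.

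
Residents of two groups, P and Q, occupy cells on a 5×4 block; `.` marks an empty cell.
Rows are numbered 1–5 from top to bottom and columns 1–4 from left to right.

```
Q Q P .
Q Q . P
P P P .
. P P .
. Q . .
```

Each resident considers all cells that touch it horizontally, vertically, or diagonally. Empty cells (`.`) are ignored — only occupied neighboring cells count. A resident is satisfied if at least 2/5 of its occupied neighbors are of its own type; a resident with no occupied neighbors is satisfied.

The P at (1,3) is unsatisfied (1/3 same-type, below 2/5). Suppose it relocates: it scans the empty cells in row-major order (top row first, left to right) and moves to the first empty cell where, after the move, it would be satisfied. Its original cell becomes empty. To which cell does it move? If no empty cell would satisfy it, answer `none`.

Vacating (1,3). Empty cells in order:
  (1,4): 1/1 same-type → satisfied — stop here.

(1,4)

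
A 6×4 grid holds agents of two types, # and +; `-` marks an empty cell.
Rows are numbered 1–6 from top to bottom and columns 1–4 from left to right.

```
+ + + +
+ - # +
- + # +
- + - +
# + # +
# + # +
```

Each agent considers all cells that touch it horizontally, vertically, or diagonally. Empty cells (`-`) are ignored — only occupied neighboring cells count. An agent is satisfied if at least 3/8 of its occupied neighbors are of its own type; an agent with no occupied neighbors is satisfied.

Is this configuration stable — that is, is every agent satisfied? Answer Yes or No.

Row 1: (1,1)+ 2/2 ok · (1,2)+ 3/4 ok · (1,3)+ 3/4 ok · (1,4)+ 2/3 ok
Row 2: (2,1)+ 3/3 ok · (2,3)# 1/7 unhappy · (2,4)+ 3/5 ok
Row 3: (3,2)+ 2/4 ok · (3,3)# 1/6 unhappy · (3,4)+ 2/4 ok
Row 4: (4,2)+ 2/5 ok · (4,4)+ 2/4 ok
Row 5: (5,1)# 1/4 unhappy · (5,2)+ 2/6 unhappy · (5,3)# 1/7 unhappy · (5,4)+ 2/4 ok
Row 6: (6,1)# 1/3 unhappy · (6,2)+ 1/5 unhappy · (6,3)# 1/5 unhappy · (6,4)+ 1/3 unhappy
For instance (2,3) has only 1/7 same-type neighbors, below 3/8.

No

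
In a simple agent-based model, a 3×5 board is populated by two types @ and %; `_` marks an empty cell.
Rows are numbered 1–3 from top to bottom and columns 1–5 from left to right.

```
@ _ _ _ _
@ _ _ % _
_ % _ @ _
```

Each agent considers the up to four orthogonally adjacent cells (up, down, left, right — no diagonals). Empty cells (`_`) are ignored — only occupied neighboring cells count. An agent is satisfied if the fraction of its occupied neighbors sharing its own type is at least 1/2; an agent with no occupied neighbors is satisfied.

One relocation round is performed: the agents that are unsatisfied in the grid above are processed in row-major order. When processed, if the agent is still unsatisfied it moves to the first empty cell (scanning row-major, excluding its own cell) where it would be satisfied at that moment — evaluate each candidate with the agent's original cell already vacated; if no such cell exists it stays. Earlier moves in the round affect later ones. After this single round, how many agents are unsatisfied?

0

Initially unsatisfied (in order): (2,4), (3,4).
  (2,4) → (1,3).
  (3,4): now satisfied by earlier moves; stays.
Resulting grid:
@ _ % _ _
@ _ _ _ _
_ % _ @ _
All satisfied now.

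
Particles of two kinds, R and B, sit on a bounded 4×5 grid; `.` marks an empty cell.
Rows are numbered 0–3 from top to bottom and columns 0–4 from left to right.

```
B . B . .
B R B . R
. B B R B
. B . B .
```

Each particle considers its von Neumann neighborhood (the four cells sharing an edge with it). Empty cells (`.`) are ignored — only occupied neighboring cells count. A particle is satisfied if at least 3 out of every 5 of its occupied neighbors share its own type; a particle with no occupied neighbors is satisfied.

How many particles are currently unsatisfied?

(0,0)B 1/1 ok
(0,2)B 1/1 ok
(1,0)B 1/2 unhappy
(1,1)R 0/3 unhappy
(1,2)B 2/3 ok
(1,4)R 0/1 unhappy
(2,1)B 2/3 ok
(2,2)B 2/3 ok
(2,3)R 0/3 unhappy
(2,4)B 0/2 unhappy
(3,1)B 1/1 ok
(3,3)B 0/1 unhappy
Unsatisfied: (1,0), (1,1), (1,4), (2,3), (2,4), (3,3) — 6 in total.

6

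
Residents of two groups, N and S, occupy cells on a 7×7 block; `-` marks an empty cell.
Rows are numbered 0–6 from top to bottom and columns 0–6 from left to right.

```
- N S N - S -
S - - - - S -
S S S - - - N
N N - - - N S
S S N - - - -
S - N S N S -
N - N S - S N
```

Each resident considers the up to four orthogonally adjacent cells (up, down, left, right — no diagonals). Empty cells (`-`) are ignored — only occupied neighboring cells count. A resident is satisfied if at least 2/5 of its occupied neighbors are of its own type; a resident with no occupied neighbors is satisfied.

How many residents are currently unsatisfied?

(0,1)N 0/1 ✗
(0,2)S 0/2 ✗
(0,3)N 0/1 ✗
(0,5)S 1/1 ✓
(1,0)S 1/1 ✓
(1,5)S 1/1 ✓
(2,0)S 2/3 ✓
(2,1)S 2/3 ✓
(2,2)S 1/1 ✓
(2,6)N 0/1 ✗
(3,0)N 1/3 ✗
(3,1)N 1/3 ✗
(3,5)N 0/1 ✗
(3,6)S 0/2 ✗
(4,0)S 2/3 ✓
(4,1)S 1/3 ✗
(4,2)N 1/2 ✓
(5,0)S 1/2 ✓
(5,2)N 2/3 ✓
(5,3)S 1/3 ✗
(5,4)N 0/2 ✗
(5,5)S 1/2 ✓
(6,0)N 0/1 ✗
(6,2)N 1/2 ✓
(6,3)S 1/2 ✓
(6,5)S 1/2 ✓
(6,6)N 0/1 ✗
Unsatisfied: (0,1), (0,2), (0,3), (2,6), (3,0), (3,1), (3,5), (3,6), (4,1), (5,3), (5,4), (6,0), (6,6) — 13 in total.

13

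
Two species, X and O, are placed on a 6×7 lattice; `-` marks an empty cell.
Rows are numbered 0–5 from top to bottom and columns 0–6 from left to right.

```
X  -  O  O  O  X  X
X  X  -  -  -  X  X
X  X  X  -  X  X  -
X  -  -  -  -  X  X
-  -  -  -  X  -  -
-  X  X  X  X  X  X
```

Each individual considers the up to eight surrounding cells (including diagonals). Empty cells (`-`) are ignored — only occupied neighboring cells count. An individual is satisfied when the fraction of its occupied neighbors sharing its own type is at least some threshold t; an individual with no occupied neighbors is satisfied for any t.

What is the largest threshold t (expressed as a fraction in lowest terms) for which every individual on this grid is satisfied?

Row 0: (0,0)X 2/2 · (0,2)O 1/2 · (0,3)O 2/2 · (0,4)O 1/3 · (0,5)X 3/4 · (0,6)X 3/3
Row 1: (1,0)X 4/4 · (1,1)X 5/6 · (1,5)X 5/6 · (1,6)X 4/4
Row 2: (2,0)X 4/4 · (2,1)X 5/5 · (2,2)X 2/2 · (2,4)X 3/3 · (2,5)X 5/5
Row 3: (3,0)X 2/2 · (3,5)X 4/4 · (3,6)X 2/2
Row 4: (4,4)X 4/4
Row 5: (5,1)X 1/1 · (5,2)X 2/2 · (5,3)X 3/3 · (5,4)X 3/3 · (5,5)X 3/3 · (5,6)X 1/1
The smallest same-type fraction is 1/3 at (0,4), which reduces to 1/3. Any threshold above that leaves this individual unsatisfied.

1/3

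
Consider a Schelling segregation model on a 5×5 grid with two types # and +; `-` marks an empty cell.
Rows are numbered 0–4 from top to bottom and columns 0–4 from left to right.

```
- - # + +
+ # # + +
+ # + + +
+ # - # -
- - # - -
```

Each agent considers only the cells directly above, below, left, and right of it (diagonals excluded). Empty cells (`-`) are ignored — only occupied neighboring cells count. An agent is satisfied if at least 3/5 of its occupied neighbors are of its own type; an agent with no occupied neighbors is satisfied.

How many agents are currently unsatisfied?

Row 0: (0,2)# 1/2 not · (0,3)+ 2/3 satisfied · (0,4)+ 2/2 satisfied
Row 1: (1,0)+ 1/2 not · (1,1)# 2/3 satisfied · (1,2)# 2/4 not · (1,3)+ 3/4 satisfied · (1,4)+ 3/3 satisfied
Row 2: (2,0)+ 2/3 satisfied · (2,1)# 2/4 not · (2,2)+ 1/3 not · (2,3)+ 3/4 satisfied · (2,4)+ 2/2 satisfied
Row 3: (3,0)+ 1/2 not · (3,1)# 1/2 not · (3,3)# 0/1 not
Row 4: (4,2)# 0/0 satisfied
Unsatisfied: (0,2), (1,0), (1,2), (2,1), (2,2), (3,0), (3,1), (3,3) — 8 in total.

8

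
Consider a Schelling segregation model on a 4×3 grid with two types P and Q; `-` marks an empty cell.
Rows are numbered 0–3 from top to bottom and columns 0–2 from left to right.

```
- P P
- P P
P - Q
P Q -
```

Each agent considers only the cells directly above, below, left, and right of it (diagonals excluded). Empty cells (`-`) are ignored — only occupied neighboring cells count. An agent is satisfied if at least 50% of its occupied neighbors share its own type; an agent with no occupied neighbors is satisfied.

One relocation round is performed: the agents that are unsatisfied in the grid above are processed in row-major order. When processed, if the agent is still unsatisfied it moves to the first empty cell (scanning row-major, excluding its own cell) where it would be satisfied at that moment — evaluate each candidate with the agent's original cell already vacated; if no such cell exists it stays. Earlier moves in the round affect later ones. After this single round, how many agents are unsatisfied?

Initially unsatisfied (in order): (2,2), (3,1).
  (2,2) → (3,2).
  (3,1): now satisfied by earlier moves; stays.
Resulting grid:
- P P
- P P
P - -
P Q Q
All satisfied now.

0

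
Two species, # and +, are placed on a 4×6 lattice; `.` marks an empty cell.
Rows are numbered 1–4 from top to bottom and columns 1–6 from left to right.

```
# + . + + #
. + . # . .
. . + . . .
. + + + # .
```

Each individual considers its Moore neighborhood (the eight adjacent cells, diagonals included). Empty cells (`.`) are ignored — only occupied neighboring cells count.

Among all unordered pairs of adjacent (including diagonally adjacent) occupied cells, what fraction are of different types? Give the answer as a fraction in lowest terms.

Scan each occupied cell's neighbors to the right and below (and the two forward diagonals) so each pair is counted once.
From row 1: 5 unlike of 7 pairs (running 5/7).
From row 2: 1 unlike of 2 pairs (running 6/9).
From row 3: 0 unlike of 3 pairs (running 6/12).
From row 4: 1 unlike of 3 pairs (running 7/15).
Total adjacent occupied pairs: 15; unlike-type pairs: 7.
7/15 is already in lowest terms.

7/15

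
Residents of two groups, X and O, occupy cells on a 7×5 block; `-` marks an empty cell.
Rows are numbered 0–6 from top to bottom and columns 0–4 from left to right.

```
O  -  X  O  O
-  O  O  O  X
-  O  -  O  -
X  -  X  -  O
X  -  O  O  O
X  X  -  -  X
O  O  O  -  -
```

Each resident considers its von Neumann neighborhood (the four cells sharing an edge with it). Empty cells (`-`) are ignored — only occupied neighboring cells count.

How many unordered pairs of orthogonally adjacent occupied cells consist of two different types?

Scan each occupied cell's neighbors to the right and below so each pair is counted once.
From row 0: 3 unlike of 5 pairs (running 3/5).
From row 1: 1 unlike of 5 pairs (running 4/10).
From row 3: 1 unlike of 3 pairs (running 5/13).
From row 4: 1 unlike of 4 pairs (running 6/17).
From row 5: 2 unlike of 3 pairs (running 8/20).
From row 6: 0 unlike of 2 pairs (running 8/22).
Total adjacent occupied pairs: 22; unlike-type pairs: 8.

8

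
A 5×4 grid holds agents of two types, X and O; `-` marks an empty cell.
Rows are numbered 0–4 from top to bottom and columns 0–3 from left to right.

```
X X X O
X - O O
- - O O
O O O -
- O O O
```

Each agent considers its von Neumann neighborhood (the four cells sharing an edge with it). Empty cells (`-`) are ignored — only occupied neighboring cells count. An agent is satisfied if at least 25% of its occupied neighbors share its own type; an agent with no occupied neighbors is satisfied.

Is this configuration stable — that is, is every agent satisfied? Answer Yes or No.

Row 0: (0,0)X 2/2 ✓ · (0,1)X 2/2 ✓ · (0,2)X 1/3 ✓ · (0,3)O 1/2 ✓
Row 1: (1,0)X 1/1 ✓ · (1,2)O 2/3 ✓ · (1,3)O 3/3 ✓
Row 2: (2,2)O 3/3 ✓ · (2,3)O 2/2 ✓
Row 3: (3,0)O 1/1 ✓ · (3,1)O 3/3 ✓ · (3,2)O 3/3 ✓
Row 4: (4,1)O 2/2 ✓ · (4,2)O 3/3 ✓ · (4,3)O 1/1 ✓
All meet the threshold, so the configuration is stable.

Yes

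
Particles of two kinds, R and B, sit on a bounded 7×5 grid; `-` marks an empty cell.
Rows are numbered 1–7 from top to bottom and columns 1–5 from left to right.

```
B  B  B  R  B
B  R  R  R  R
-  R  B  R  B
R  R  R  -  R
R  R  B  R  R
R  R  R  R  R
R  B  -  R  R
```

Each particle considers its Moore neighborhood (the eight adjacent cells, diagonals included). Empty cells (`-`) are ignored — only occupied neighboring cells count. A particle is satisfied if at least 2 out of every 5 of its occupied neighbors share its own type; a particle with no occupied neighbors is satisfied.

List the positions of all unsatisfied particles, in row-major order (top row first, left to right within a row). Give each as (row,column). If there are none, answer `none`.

(1,1)B 2/3 ✓
(1,2)B 3/5 ✓
(1,3)B 1/5 ✗
(1,4)R 3/5 ✓
(1,5)B 0/3 ✗
(2,1)B 2/4 ✓
(2,2)R 2/7 ✗
(2,3)R 5/8 ✓
(2,4)R 4/8 ✓
(2,5)R 3/5 ✓
(3,2)R 5/7 ✓
(3,3)B 0/7 ✗
(3,4)R 5/7 ✓
(3,5)B 0/4 ✗
(4,1)R 4/4 ✓
(4,2)R 5/7 ✓
(4,3)R 5/7 ✓
(4,5)R 3/4 ✓
(5,1)R 5/5 ✓
(5,2)R 7/8 ✓
(5,3)B 0/7 ✗
(5,4)R 6/7 ✓
(5,5)R 4/4 ✓
(6,1)R 4/5 ✓
(6,2)R 5/7 ✓
(6,3)R 5/7 ✓
(6,4)R 6/7 ✓
(6,5)R 5/5 ✓
(7,1)R 2/3 ✓
(7,2)B 0/4 ✗
(7,4)R 4/4 ✓
(7,5)R 3/3 ✓

(1,3), (1,5), (2,2), (3,3), (3,5), (5,3), (7,2)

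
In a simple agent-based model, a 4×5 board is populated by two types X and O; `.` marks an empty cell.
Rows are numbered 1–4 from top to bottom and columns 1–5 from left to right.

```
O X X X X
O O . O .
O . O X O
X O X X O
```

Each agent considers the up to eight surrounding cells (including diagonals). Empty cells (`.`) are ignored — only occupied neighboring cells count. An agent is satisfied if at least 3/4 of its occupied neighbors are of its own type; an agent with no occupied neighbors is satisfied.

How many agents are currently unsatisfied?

(1,1)O 2/3 not
(1,2)X 1/4 not
(1,3)X 2/4 not
(1,4)X 2/3 not
(1,5)X 1/2 not
(2,1)O 3/4 satisfied
(2,2)O 4/6 not
(2,4)O 2/6 not
(3,1)O 3/4 satisfied
(3,3)O 3/6 not
(3,4)X 2/6 not
(3,5)O 2/4 not
(4,1)X 0/2 not
(4,2)O 2/4 not
(4,3)X 2/4 not
(4,4)X 2/5 not
(4,5)O 1/3 not
Unsatisfied: (1,1), (1,2), (1,3), (1,4), (1,5), (2,2), (2,4), (3,3), (3,4), (3,5), (4,1), (4,2), (4,3), (4,4), (4,5) — 15 in total.

15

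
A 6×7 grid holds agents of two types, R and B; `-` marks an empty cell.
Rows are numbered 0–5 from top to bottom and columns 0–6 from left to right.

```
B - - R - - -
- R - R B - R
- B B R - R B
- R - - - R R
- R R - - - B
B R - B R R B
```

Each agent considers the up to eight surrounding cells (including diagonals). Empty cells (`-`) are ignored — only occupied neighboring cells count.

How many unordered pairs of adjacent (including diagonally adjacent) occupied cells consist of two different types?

Scan each occupied cell's neighbors to the right and below (and the two forward diagonals) so each pair is counted once.
Row 0: B(0,0)–R(1,1)≠ R(0,3)–R(1,3)= R(0,3)–B(1,4)≠  → 2/3 unlike.
Row 1: R(1,1)–B(2,1)≠ R(1,1)–B(2,2)≠ R(1,3)–B(1,4)≠ R(1,3)–R(2,3)= R(1,3)–B(2,2)≠ B(1,4)–R(2,5)≠ B(1,4)–R(2,3)≠ R(1,6)–B(2,6)≠ R(1,6)–R(2,5)=  → 7/9 unlike.
Row 2: B(2,1)–B(2,2)= B(2,1)–R(3,1)≠ B(2,2)–R(2,3)≠ B(2,2)–R(3,1)≠ R(2,5)–B(2,6)≠ R(2,5)–R(3,5)= R(2,5)–R(3,6)= B(2,6)–R(3,6)≠ B(2,6)–R(3,5)≠  → 6/9 unlike.
Row 3: R(3,1)–R(4,1)= R(3,1)–R(4,2)= R(3,5)–R(3,6)= R(3,5)–B(4,6)≠ R(3,6)–B(4,6)≠  → 2/5 unlike.
Row 4: R(4,1)–R(4,2)= R(4,1)–R(5,1)= R(4,1)–B(5,0)≠ R(4,2)–B(5,3)≠ R(4,2)–R(5,1)= B(4,6)–B(5,6)= B(4,6)–R(5,5)≠  → 3/7 unlike.
Row 5: B(5,0)–R(5,1)≠ B(5,3)–R(5,4)≠ R(5,4)–R(5,5)= R(5,5)–B(5,6)≠  → 3/4 unlike.
Total adjacent occupied pairs: 37; unlike-type pairs: 23.

23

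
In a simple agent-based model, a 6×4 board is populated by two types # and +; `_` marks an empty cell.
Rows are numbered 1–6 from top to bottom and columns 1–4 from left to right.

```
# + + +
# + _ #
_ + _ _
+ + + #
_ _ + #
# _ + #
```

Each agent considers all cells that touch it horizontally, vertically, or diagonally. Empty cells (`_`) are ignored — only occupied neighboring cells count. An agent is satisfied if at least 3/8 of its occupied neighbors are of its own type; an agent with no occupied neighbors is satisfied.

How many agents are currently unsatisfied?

Row 1: (1,1)# 1/3 ✗ · (1,2)+ 2/4 ✓ · (1,3)+ 3/4 ✓ · (1,4)+ 1/2 ✓
Row 2: (2,1)# 1/4 ✗ · (2,2)+ 3/5 ✓ · (2,4)# 0/2 ✗
Row 3: (3,2)+ 4/5 ✓
Row 4: (4,1)+ 2/2 ✓ · (4,2)+ 4/4 ✓ · (4,3)+ 3/5 ✓ · (4,4)# 1/3 ✗
Row 5: (5,3)+ 3/6 ✓ · (5,4)# 2/5 ✓
Row 6: (6,1)# 0/0 ✓ · (6,3)+ 1/3 ✗ · (6,4)# 1/3 ✗
Unsatisfied: (1,1), (2,1), (2,4), (4,4), (6,3), (6,4) — 6 in total.

6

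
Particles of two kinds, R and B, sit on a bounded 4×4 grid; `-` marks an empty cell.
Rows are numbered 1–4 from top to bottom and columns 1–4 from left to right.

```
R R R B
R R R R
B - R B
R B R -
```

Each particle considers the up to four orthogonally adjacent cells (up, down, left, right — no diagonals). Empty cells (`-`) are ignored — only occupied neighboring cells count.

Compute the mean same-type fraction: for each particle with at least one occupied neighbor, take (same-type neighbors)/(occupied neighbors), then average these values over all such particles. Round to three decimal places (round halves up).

(1,1)R 2/2
(1,2)R 3/3
(1,3)R 2/3
(1,4)B 0/2
(2,1)R 2/3
(2,2)R 3/3
(2,3)R 4/4
(2,4)R 1/3
(3,1)B 0/2
(3,3)R 2/3
(3,4)B 0/2
(4,1)R 0/2
(4,2)B 0/2
(4,3)R 1/2
Sum over 14 particles: 2/2 + 3/3 + 2/3 + 0/2 + 2/3 + 3/3 + 4/4 + 1/3 + 0/2 + 2/3 + 0/2 + 0/2 + 0/2 + 1/2 = 41/6; mean = 41/6 ÷ 14 = 41/84 = 0.488095… → 0.488.

0.488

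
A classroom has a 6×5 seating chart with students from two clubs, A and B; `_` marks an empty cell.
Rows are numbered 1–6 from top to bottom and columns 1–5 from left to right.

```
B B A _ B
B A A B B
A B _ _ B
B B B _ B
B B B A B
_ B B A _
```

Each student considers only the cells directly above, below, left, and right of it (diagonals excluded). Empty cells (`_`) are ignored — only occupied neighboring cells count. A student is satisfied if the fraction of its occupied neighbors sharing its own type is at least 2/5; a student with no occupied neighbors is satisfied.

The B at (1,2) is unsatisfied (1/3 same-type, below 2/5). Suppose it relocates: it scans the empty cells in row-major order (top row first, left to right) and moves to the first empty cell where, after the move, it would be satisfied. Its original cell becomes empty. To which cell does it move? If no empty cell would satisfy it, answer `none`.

(1,4)

Vacating (1,2). Empty cells in order:
  (1,4): 2/3 same-type → satisfied — stop here.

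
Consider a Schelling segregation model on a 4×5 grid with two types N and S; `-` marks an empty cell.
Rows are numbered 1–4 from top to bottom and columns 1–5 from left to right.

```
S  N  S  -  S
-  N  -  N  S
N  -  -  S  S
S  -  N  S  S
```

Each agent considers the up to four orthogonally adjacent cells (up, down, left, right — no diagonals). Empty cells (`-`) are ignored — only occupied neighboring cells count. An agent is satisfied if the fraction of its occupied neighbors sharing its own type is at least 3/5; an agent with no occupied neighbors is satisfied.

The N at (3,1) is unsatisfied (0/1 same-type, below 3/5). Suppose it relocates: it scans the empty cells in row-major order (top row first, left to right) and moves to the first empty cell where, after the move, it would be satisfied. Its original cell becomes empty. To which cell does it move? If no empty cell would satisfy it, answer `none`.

(2,3)

Vacating (3,1). Empty cells in order:
  (1,4): 1/3 same-type → still unsatisfied.
  (2,1): 1/2 same-type → still unsatisfied.
  (2,3): 2/3 same-type → satisfied — stop here.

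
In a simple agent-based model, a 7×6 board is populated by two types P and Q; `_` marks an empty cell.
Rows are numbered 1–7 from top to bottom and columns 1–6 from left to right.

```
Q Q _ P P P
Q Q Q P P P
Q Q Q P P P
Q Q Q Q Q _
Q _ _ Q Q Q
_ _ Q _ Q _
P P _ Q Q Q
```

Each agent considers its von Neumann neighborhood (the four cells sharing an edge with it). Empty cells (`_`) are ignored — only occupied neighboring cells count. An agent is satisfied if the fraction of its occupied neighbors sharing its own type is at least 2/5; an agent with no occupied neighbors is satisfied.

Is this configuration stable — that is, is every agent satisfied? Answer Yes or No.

Row 1: (1,1)Q 2/2 satisfied · (1,2)Q 2/2 satisfied · (1,4)P 2/2 satisfied · (1,5)P 3/3 satisfied · (1,6)P 2/2 satisfied
Row 2: (2,1)Q 3/3 satisfied · (2,2)Q 4/4 satisfied · (2,3)Q 2/3 satisfied · (2,4)P 3/4 satisfied · (2,5)P 4/4 satisfied · (2,6)P 3/3 satisfied
Row 3: (3,1)Q 3/3 satisfied · (3,2)Q 4/4 satisfied · (3,3)Q 3/4 satisfied · (3,4)P 2/4 satisfied · (3,5)P 3/4 satisfied · (3,6)P 2/2 satisfied
Row 4: (4,1)Q 3/3 satisfied · (4,2)Q 3/3 satisfied · (4,3)Q 3/3 satisfied · (4,4)Q 3/4 satisfied · (4,5)Q 2/3 satisfied
Row 5: (5,1)Q 1/1 satisfied · (5,4)Q 2/2 satisfied · (5,5)Q 4/4 satisfied · (5,6)Q 1/1 satisfied
Row 6: (6,3)Q 0/0 satisfied · (6,5)Q 2/2 satisfied
Row 7: (7,1)P 1/1 satisfied · (7,2)P 1/1 satisfied · (7,4)Q 1/1 satisfied · (7,5)Q 3/3 satisfied · (7,6)Q 1/1 satisfied
All meet the threshold, so the configuration is stable.

Yes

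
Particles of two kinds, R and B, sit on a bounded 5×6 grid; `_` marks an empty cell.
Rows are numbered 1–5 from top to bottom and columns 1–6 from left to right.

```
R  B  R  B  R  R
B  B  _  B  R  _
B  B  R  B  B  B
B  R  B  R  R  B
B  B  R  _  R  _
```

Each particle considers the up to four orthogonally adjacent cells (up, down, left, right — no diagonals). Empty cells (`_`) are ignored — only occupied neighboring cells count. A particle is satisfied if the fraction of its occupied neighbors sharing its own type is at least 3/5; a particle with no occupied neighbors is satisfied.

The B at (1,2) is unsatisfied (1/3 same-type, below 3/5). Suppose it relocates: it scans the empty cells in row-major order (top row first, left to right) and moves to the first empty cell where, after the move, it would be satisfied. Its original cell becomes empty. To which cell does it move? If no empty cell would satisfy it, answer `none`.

Vacating (1,2). Empty cells in order:
  (2,3): 2/4 same-type → still unsatisfied.
  (2,6): 1/3 same-type → still unsatisfied.
  (5,4): 0/3 same-type → still unsatisfied.
  (5,6): 1/2 same-type → still unsatisfied.

none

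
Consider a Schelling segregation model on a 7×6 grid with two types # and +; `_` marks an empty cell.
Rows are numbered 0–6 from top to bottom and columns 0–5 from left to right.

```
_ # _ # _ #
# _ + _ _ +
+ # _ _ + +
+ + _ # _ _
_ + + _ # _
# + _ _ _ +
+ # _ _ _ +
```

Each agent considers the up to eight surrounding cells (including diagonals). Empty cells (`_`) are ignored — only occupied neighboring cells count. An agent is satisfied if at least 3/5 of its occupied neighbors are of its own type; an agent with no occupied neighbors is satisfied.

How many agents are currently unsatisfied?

12

(0,1)# 1/2 not
(0,3)# 0/1 not
(0,5)# 0/1 not
(1,0)# 2/3 satisfied
(1,2)+ 0/3 not
(1,5)+ 2/3 satisfied
(2,0)+ 2/4 not
(2,1)# 1/5 not
(2,4)+ 2/3 satisfied
(2,5)+ 2/2 satisfied
(3,0)+ 3/4 satisfied
(3,1)+ 4/5 satisfied
(3,3)# 1/3 not
(4,1)+ 4/5 satisfied
(4,2)+ 3/4 satisfied
(4,4)# 1/2 not
(5,0)# 1/4 not
(5,1)+ 3/5 satisfied
(5,5)+ 1/2 not
(6,0)+ 1/3 not
(6,1)# 1/3 not
(6,5)+ 1/1 satisfied
Unsatisfied: (0,1), (0,3), (0,5), (1,2), (2,0), (2,1), (3,3), (4,4), (5,0), (5,5), (6,0), (6,1) — 12 in total.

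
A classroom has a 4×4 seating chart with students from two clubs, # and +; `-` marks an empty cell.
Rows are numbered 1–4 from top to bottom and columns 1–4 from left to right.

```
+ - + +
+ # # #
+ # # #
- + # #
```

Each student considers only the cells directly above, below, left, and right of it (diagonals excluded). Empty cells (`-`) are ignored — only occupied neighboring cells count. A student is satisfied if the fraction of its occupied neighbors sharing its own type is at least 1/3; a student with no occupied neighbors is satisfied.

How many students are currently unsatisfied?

(1,1)+ 1/1 satisfied
(1,3)+ 1/2 satisfied
(1,4)+ 1/2 satisfied
(2,1)+ 2/3 satisfied
(2,2)# 2/3 satisfied
(2,3)# 3/4 satisfied
(2,4)# 2/3 satisfied
(3,1)+ 1/2 satisfied
(3,2)# 2/4 satisfied
(3,3)# 4/4 satisfied
(3,4)# 3/3 satisfied
(4,2)+ 0/2 not
(4,3)# 2/3 satisfied
(4,4)# 2/2 satisfied
Unsatisfied: (4,2) — 1 in total.

1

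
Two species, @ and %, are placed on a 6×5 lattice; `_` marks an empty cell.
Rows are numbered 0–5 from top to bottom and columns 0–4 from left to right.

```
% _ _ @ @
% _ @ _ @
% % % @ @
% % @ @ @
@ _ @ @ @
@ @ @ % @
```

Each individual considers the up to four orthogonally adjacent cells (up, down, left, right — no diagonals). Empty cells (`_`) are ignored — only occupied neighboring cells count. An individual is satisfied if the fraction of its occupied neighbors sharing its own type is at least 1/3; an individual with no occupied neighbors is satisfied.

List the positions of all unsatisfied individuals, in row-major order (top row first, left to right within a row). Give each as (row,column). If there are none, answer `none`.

Row 0: (0,0)% 1/1 ✓ · (0,3)@ 1/1 ✓ · (0,4)@ 2/2 ✓
Row 1: (1,0)% 2/2 ✓ · (1,2)@ 0/1 ✗ · (1,4)@ 2/2 ✓
Row 2: (2,0)% 3/3 ✓ · (2,1)% 3/3 ✓ · (2,2)% 1/4 ✗ · (2,3)@ 2/3 ✓ · (2,4)@ 3/3 ✓
Row 3: (3,0)% 2/3 ✓ · (3,1)% 2/3 ✓ · (3,2)@ 2/4 ✓ · (3,3)@ 4/4 ✓ · (3,4)@ 3/3 ✓
Row 4: (4,0)@ 1/2 ✓ · (4,2)@ 3/3 ✓ · (4,3)@ 3/4 ✓ · (4,4)@ 3/3 ✓
Row 5: (5,0)@ 2/2 ✓ · (5,1)@ 2/2 ✓ · (5,2)@ 2/3 ✓ · (5,3)% 0/3 ✗ · (5,4)@ 1/2 ✓

(1,2), (2,2), (5,3)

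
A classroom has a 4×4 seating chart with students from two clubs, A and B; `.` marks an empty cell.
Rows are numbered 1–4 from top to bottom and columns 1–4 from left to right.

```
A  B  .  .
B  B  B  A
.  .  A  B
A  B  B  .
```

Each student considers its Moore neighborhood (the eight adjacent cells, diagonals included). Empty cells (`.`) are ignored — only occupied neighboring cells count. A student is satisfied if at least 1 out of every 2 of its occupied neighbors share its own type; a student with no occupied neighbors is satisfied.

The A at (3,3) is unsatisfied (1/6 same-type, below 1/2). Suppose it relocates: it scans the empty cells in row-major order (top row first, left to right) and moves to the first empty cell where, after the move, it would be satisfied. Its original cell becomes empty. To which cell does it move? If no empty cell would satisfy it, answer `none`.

(1,4)

Vacating (3,3). Empty cells in order:
  (1,3): 1/4 same-type → still unsatisfied.
  (1,4): 1/2 same-type → satisfied — stop here.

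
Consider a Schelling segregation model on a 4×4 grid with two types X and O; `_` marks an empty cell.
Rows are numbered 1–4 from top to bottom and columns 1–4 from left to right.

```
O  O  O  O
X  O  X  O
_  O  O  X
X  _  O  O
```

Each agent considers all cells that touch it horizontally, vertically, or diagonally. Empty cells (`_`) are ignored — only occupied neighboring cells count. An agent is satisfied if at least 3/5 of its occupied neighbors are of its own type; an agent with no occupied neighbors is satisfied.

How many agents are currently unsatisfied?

5

Row 1: (1,1)O 2/3 ✓ · (1,2)O 3/5 ✓ · (1,3)O 4/5 ✓ · (1,4)O 2/3 ✓
Row 2: (2,1)X 0/4 ✗ · (2,2)O 5/7 ✓ · (2,3)X 1/8 ✗ · (2,4)O 3/5 ✓
Row 3: (3,2)O 3/6 ✗ · (3,3)O 5/7 ✓ · (3,4)X 1/5 ✗
Row 4: (4,1)X 0/1 ✗ · (4,3)O 3/4 ✓ · (4,4)O 2/3 ✓
Unsatisfied: (2,1), (2,3), (3,2), (3,4), (4,1) — 5 in total.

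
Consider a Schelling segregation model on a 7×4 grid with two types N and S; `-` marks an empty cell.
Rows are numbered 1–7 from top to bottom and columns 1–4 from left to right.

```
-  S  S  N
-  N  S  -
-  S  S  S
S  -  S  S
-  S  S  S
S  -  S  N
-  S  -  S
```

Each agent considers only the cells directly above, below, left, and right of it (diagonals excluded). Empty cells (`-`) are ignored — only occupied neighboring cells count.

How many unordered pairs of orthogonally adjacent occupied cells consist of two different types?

Scan each occupied cell's neighbors to the right and below so each pair is counted once.
From row 1: 2 unlike of 4 pairs (running 2/4).
From row 2: 2 unlike of 3 pairs (running 4/7).
From row 3: 0 unlike of 4 pairs (running 4/11).
From row 4: 0 unlike of 3 pairs (running 4/14).
From row 5: 1 unlike of 4 pairs (running 5/18).
From row 6: 2 unlike of 2 pairs (running 7/20).
Total adjacent occupied pairs: 20; unlike-type pairs: 7.

7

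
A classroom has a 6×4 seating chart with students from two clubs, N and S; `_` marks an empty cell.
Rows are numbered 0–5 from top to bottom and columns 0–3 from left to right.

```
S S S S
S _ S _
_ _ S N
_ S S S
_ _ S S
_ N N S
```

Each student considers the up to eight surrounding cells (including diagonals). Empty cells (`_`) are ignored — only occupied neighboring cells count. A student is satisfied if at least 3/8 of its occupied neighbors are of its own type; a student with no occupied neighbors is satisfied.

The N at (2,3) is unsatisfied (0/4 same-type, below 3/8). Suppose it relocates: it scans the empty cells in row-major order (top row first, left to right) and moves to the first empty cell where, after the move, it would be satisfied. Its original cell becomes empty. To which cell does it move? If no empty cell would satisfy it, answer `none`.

(4,0)

Vacating (2,3). Empty cells in order:
  (1,1): 0/6 same-type → still unsatisfied.
  (1,3): 0/4 same-type → still unsatisfied.
  (2,0): 0/2 same-type → still unsatisfied.
  (2,1): 0/5 same-type → still unsatisfied.
  (3,0): 0/1 same-type → still unsatisfied.
  (4,0): 1/2 same-type → satisfied — stop here.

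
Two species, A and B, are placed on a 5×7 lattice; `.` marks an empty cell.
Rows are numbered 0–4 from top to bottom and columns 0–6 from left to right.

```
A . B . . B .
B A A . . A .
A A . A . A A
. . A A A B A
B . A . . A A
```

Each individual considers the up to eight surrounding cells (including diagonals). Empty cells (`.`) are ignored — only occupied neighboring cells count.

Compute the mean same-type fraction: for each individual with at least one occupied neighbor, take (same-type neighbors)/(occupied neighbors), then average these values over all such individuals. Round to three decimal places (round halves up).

0.631

Row 0: (0,0)A 1/2 · (0,2)B 0/2 · (0,5)B 0/1
Row 1: (1,0)B 0/4 · (1,1)A 4/6 · (1,2)A 3/4 · (1,5)A 2/3
Row 2: (2,0)A 2/3 · (2,1)A 4/5 · (2,3)A 4/4 · (2,5)A 4/5 · (2,6)A 3/4
Row 3: (3,2)A 4/4 · (3,3)A 4/4 · (3,4)A 4/5 · (3,5)B 0/6 · (3,6)A 4/5
Row 4: (4,0)B — no occupied neighbors · (4,2)A 2/2 · (4,5)A 3/4 · (4,6)A 2/3
Sum over 20 individuals: 1/2 + 0/2 + 0/1 + 0/4 + 4/6 + 3/4 + 2/3 + 2/3 + 4/5 + 4/4 + 4/5 + 3/4 + 4/4 + 4/4 + 4/5 + 0/6 + 4/5 + 2/2 + 3/4 + 2/3 = 757/60; mean = 757/60 ÷ 20 = 757/1200 = 0.630833… → 0.631.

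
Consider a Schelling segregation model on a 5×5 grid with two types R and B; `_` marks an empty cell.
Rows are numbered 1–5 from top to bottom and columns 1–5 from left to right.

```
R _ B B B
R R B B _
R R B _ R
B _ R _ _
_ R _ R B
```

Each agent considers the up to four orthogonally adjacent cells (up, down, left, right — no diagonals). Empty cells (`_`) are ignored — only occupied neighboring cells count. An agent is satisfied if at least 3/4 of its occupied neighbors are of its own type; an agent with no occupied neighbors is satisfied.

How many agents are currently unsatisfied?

(1,1)R 1/1 ok
(1,3)B 2/2 ok
(1,4)B 3/3 ok
(1,5)B 1/1 ok
(2,1)R 3/3 ok
(2,2)R 2/3 unhappy
(2,3)B 3/4 ok
(2,4)B 2/2 ok
(3,1)R 2/3 unhappy
(3,2)R 2/3 unhappy
(3,3)B 1/3 unhappy
(3,5)R 0/0 ok
(4,1)B 0/1 unhappy
(4,3)R 0/1 unhappy
(5,2)R 0/0 ok
(5,4)R 0/1 unhappy
(5,5)B 0/1 unhappy
Unsatisfied: (2,2), (3,1), (3,2), (3,3), (4,1), (4,3), (5,4), (5,5) — 8 in total.

8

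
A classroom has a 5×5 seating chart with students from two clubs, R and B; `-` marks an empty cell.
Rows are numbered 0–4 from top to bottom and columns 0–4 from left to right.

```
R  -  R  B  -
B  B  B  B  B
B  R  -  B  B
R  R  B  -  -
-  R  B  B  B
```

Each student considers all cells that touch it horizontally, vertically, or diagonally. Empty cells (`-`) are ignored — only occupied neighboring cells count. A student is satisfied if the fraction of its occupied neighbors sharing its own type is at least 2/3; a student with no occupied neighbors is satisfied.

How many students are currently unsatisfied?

10

Row 0: (0,0)R 0/2 unhappy · (0,2)R 0/4 unhappy · (0,3)B 3/4 ok
Row 1: (1,0)B 2/4 unhappy · (1,1)B 3/6 unhappy · (1,2)B 4/6 ok · (1,3)B 5/6 ok · (1,4)B 4/4 ok
Row 2: (2,0)B 2/5 unhappy · (2,1)R 2/7 unhappy · (2,3)B 5/5 ok · (2,4)B 3/3 ok
Row 3: (3,0)R 3/4 ok · (3,1)R 3/6 unhappy · (3,2)B 3/6 unhappy
Row 4: (4,1)R 2/4 unhappy · (4,2)B 2/4 unhappy · (4,3)B 3/3 ok · (4,4)B 1/1 ok
Unsatisfied: (0,0), (0,2), (1,0), (1,1), (2,0), (2,1), (3,1), (3,2), (4,1), (4,2) — 10 in total.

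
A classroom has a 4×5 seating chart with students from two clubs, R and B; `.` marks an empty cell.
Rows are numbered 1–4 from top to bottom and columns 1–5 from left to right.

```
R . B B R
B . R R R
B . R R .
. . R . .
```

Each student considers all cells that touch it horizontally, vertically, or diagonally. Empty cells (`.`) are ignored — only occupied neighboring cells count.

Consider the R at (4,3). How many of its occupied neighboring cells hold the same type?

2

Occupied neighbors of (4,3): (3,3)=R, (3,4)=R.
Same type (R): 2 of 2.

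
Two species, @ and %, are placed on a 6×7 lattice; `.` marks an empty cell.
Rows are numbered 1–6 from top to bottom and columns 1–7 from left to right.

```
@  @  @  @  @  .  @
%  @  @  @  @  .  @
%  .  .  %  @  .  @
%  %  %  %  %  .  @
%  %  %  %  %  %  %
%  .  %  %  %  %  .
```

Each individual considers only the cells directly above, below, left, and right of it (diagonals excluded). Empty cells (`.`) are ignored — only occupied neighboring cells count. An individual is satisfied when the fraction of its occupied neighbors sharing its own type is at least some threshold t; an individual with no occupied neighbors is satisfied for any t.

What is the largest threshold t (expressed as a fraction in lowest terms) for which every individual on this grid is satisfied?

1/3

Row 1: (1,1)@ 1/2 · (1,2)@ 3/3 · (1,3)@ 3/3 · (1,4)@ 3/3 · (1,5)@ 2/2 · (1,7)@ 1/1
Row 2: (2,1)% 1/3 · (2,2)@ 2/3 · (2,3)@ 3/3 · (2,4)@ 3/4 · (2,5)@ 3/3 · (2,7)@ 2/2
Row 3: (3,1)% 2/2 · (3,4)% 1/3 · (3,5)@ 1/3 · (3,7)@ 2/2
Row 4: (4,1)% 3/3 · (4,2)% 3/3 · (4,3)% 3/3 · (4,4)% 4/4 · (4,5)% 2/3 · (4,7)@ 1/2
Row 5: (5,1)% 3/3 · (5,2)% 3/3 · (5,3)% 4/4 · (5,4)% 4/4 · (5,5)% 4/4 · (5,6)% 3/3 · (5,7)% 1/2
Row 6: (6,1)% 1/1 · (6,3)% 2/2 · (6,4)% 3/3 · (6,5)% 3/3 · (6,6)% 2/2
The smallest same-type fraction is 1/3 at (2,1), which reduces to 1/3. Any threshold above that leaves this individual unsatisfied.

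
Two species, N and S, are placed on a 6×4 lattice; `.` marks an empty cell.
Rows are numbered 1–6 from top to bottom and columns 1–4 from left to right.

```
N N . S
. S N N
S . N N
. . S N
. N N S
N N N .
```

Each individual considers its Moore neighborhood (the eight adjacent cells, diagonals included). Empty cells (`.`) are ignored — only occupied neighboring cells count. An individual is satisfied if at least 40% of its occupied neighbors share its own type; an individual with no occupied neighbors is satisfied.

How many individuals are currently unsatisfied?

Row 1: (1,1)N 1/2 satisfied · (1,2)N 2/3 satisfied · (1,4)S 0/2 not
Row 2: (2,2)S 1/5 not · (2,3)N 4/6 satisfied · (2,4)N 3/4 satisfied
Row 3: (3,1)S 1/1 satisfied · (3,3)N 4/6 satisfied · (3,4)N 4/5 satisfied
Row 4: (4,3)S 1/6 not · (4,4)N 3/5 satisfied
Row 5: (5,2)N 4/5 satisfied · (5,3)N 4/6 satisfied · (5,4)S 1/4 not
Row 6: (6,1)N 2/2 satisfied · (6,2)N 4/4 satisfied · (6,3)N 3/4 satisfied
Unsatisfied: (1,4), (2,2), (4,3), (5,4) — 4 in total.

4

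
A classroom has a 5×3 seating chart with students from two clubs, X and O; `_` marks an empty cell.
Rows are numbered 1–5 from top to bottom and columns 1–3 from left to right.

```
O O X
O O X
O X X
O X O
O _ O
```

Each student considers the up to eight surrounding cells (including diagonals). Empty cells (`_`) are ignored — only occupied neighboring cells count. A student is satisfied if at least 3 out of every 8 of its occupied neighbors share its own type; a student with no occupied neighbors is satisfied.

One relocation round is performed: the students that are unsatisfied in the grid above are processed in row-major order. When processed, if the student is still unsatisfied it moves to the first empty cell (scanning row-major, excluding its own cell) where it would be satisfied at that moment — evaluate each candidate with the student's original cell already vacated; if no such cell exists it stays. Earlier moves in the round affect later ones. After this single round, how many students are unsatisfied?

2

Initially unsatisfied (in order): (1,3), (4,2), (4,3).
  (1,3): no empty cell satisfies it; stays.
  (4,2): no empty cell satisfies it; stays.
  (4,3) → (5,2).
Resulting grid:
O O X
O O X
O X X
O X _
O O O
Unsatisfied now: (1,3), (4,2).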